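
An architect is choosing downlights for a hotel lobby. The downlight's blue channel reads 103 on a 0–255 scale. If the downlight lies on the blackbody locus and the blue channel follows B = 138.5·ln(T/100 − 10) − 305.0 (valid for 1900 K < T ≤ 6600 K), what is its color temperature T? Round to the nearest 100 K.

2900 K

ln(t − 10) = (103 + 305.0) / 138.5 = 2.9458.
t − 10 = e^2.9458 = 19.027, so t = 29.027.
T = 100·t = 2903 K → 2900 K to the nearest 100 K.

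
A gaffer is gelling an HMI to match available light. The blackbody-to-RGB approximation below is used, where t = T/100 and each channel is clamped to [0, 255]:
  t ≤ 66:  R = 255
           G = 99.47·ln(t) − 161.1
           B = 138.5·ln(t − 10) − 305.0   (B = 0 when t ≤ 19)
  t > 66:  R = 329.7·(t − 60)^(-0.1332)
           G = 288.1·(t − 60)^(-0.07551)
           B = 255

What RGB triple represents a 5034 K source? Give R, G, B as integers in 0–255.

R=255, G=229, B=207

t = 5034/100 = 50.34; the t ≤ 66 branch applies.
R = 255 by definition for t ≤ 66.
G = 99.47·ln 50.34 − 161.1 = 99.47·3.9188 − 161.1 = 228.703.
B = 138.5·ln(50.34 − 10) − 305.0 = 138.5·ln 40.34 − 305.0 = 138.5·3.6973 − 305.0 = 207.082.
Rounded: (255, 229, 207).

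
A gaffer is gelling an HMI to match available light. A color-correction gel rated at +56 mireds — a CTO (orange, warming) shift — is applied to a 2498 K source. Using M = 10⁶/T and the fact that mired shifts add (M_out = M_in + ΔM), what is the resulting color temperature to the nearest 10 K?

2190 K

M_in = 10⁶/2498 = 400.32 mireds.
M_out = 400.32 + (+56) = 456.32 mireds.
T_out = 10⁶/456.32 = 2191.4 K → 2190 K.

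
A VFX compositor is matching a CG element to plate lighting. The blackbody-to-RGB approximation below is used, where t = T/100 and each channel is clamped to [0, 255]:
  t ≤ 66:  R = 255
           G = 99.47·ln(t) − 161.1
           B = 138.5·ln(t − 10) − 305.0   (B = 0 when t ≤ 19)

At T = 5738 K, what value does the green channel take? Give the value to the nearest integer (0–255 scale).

t = 5738/100 = 57.38; the t ≤ 66 branch applies.
G = 99.47·ln 57.38 − 161.1 = 99.47·4.0497 − 161.1 = 241.723.
Rounded: 242.

242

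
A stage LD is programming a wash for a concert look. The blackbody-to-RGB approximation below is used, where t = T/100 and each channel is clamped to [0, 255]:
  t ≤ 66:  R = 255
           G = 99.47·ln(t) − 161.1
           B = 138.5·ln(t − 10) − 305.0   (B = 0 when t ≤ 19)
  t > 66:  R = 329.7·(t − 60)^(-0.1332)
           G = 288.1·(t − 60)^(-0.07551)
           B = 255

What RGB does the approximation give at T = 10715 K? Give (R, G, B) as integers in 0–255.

(197, 215, 255)

t = 10715/100 = 107.15; the t > 66 branch applies.
R = 329.7·(107.15 − 60)^(-0.1332) = 329.7·47.15^(-0.1332) = 329.7·0.59854 = 197.338.
G = 288.1·(107.15 − 60)^(-0.07551) = 288.1·47.15^(-0.07551) = 288.1·0.74754 = 215.367.
B = 255 by definition for t > 66.
Rounded: (197, 215, 255).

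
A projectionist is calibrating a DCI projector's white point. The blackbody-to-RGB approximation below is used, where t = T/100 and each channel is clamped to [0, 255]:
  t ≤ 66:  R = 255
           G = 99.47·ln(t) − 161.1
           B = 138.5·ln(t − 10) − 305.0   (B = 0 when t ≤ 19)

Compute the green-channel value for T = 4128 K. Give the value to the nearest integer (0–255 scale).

t = 4128/100 = 41.28; the t ≤ 66 branch applies.
G = 99.47·ln 41.28 − 161.1 = 99.47·3.7204 − 161.1 = 208.966.
Rounded: 209.

209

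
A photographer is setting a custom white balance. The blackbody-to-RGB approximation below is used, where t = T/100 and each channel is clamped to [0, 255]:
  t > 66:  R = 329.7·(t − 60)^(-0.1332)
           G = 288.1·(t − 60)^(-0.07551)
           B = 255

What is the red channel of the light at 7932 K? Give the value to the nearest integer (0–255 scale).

222

t = 7932/100 = 79.32; the t > 66 branch applies.
R = 329.7·(79.32 − 60)^(-0.1332) = 329.7·19.32^(-0.1332) = 329.7·0.67407 = 222.240.
Rounded: 222.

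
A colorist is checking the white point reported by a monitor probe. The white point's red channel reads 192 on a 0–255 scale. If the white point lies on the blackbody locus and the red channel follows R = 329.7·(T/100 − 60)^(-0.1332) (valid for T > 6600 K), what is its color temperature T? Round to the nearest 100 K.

(t − 60)^(-0.1332) = 192/329.7 = 0.58235.
t − 60 = 0.58235^(1/-0.1332) = 0.58235^(-7.508) = 57.929, so t = 117.929.
T = 100·t = 11793 K → 11800 K to the nearest 100 K.

11800 K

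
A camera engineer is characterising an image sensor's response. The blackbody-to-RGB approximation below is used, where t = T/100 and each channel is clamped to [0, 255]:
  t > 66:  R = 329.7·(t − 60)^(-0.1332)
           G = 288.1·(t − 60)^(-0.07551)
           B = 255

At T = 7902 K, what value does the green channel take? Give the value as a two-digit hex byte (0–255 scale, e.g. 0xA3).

t = 7902/100 = 79.02; the t > 66 branch applies.
G = 288.1·(79.02 − 60)^(-0.07551) = 288.1·19.02^(-0.07551) = 288.1·0.80058 = 230.648.
Rounded: 231; in hex, 0xE7.

0xE7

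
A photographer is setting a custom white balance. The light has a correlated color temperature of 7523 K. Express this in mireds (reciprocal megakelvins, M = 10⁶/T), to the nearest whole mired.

M = 10⁶ / 7523 = 132.926 → 133 mireds.

133 mireds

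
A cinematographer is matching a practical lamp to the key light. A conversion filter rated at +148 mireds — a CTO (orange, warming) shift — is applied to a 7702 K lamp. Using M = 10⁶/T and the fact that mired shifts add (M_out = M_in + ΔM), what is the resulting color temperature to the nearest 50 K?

M_in = 10⁶/7702 = 129.84 mireds.
M_out = 129.84 + (+148) = 277.84 mireds.
T_out = 10⁶/277.84 = 3599.2 K → 3600 K.

3600 K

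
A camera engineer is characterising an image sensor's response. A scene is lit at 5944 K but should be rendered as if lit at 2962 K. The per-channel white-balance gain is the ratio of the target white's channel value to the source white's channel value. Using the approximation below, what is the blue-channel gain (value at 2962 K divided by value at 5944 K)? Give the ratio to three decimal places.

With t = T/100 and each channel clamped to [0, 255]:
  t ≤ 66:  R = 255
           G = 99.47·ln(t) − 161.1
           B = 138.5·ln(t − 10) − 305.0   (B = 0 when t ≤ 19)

0.456

At 5944 K (t = 59.44):
  B = 138.5·ln(59.44 − 10) − 305.0 = 138.5·ln 49.44 − 305.0 = 138.5·3.9008 − 305.0 = 235.255.
At 2962 K (t = 29.62):
  B = 138.5·ln(29.62 − 10) − 305.0 = 138.5·ln 19.62 − 305.0 = 138.5·2.9765 − 305.0 = 107.252.
Gain = 107.252 / 235.255 = 0.4559 → 0.456.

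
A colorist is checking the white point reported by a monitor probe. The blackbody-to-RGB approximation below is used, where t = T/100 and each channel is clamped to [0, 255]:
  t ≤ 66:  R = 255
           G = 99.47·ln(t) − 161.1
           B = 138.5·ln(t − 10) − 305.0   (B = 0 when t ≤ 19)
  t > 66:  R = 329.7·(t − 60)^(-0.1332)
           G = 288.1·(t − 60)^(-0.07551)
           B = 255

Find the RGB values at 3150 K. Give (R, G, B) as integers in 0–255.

t = 3150/100 = 31.5; the t ≤ 66 branch applies.
R = 255 by definition for t ≤ 66.
G = 99.47·ln 31.5 − 161.1 = 99.47·3.4500 − 161.1 = 182.070.
B = 138.5·ln(31.5 − 10) − 305.0 = 138.5·ln 21.5 − 305.0 = 138.5·3.0681 − 305.0 = 119.925.
Rounded: (255, 182, 120).

(255, 182, 120)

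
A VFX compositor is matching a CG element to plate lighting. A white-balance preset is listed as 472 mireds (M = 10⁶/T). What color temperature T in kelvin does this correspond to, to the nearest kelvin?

T = 10⁶ / 472 = 2118.64 K → 2119 K.

2119 K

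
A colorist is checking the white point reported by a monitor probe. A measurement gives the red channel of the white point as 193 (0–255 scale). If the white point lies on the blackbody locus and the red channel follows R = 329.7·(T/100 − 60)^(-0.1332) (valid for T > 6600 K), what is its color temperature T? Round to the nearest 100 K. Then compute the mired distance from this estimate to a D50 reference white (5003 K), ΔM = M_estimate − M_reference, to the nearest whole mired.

-114 mireds

(t − 60)^(-0.1332) = 193/329.7 = 0.58538.
t − 60 = 0.58538^(1/-0.1332) = 0.58538^(-7.508) = 55.713, so t = 115.713.
T = 100·t = 11571 K → 11600 K to the nearest 100 K.
M_estimate = 10⁶/11600 = 86.21; M_reference = 10⁶/5003 = 199.88.
ΔM = 86.21 − 199.88 = -113.67 → -114 mireds.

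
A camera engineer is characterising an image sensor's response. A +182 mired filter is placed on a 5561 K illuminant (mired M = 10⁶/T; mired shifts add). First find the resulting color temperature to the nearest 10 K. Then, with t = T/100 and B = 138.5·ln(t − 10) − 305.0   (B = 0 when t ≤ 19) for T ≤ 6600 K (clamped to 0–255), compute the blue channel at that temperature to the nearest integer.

92

M_in = 10⁶/5561 = 179.82; M_out = 179.82 + (+182) = 361.82.
T_out = 10⁶/361.82 = 2763.8 K → 2760 K; t = 27.6.
B = 138.5·ln(27.6 − 10) − 305.0 = 138.5·ln 17.6 − 305.0 = 138.5·2.8679 − 305.0 = 92.204.
Rounded: 92.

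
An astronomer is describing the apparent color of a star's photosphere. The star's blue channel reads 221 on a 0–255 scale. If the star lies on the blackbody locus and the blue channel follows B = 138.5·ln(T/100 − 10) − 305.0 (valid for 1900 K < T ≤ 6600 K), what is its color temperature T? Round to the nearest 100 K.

ln(t − 10) = (221 + 305.0) / 138.5 = 3.7978.
t − 10 = e^3.7978 = 44.604, so t = 54.604.
T = 100·t = 5460 K → 5500 K to the nearest 100 K.

5500 K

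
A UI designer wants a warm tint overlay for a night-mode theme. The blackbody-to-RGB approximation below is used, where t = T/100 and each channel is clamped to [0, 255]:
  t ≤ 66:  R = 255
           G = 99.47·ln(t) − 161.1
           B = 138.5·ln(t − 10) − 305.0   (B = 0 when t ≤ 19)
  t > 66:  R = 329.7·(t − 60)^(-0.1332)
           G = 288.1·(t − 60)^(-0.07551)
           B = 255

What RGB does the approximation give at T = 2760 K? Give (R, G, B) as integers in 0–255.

t = 2760/100 = 27.6; the t ≤ 66 branch applies.
R = 255 by definition for t ≤ 66.
G = 99.47·ln 27.6 − 161.1 = 99.47·3.3178 − 161.1 = 168.923.
B = 138.5·ln(27.6 − 10) − 305.0 = 138.5·ln 17.6 − 305.0 = 138.5·2.8679 − 305.0 = 92.204.
Rounded: (255, 169, 92).

(255, 169, 92)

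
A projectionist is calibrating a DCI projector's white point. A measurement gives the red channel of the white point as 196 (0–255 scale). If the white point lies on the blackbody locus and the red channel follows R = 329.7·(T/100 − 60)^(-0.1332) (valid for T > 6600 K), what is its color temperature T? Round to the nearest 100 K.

11000 K

(t − 60)^(-0.1332) = 196/329.7 = 0.59448.
t − 60 = 0.59448^(1/-0.1332) = 0.59448^(-7.508) = 49.621, so t = 109.621.
T = 100·t = 10962 K → 11000 K to the nearest 100 K.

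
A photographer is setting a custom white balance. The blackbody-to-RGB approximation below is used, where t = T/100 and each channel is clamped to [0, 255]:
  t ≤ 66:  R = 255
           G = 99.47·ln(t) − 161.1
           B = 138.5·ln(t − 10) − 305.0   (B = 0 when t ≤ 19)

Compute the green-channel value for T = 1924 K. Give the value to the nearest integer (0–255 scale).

133

t = 1924/100 = 19.24; the t ≤ 66 branch applies.
G = 99.47·ln 19.24 − 161.1 = 99.47·2.9570 − 161.1 = 133.032.
Rounded: 133.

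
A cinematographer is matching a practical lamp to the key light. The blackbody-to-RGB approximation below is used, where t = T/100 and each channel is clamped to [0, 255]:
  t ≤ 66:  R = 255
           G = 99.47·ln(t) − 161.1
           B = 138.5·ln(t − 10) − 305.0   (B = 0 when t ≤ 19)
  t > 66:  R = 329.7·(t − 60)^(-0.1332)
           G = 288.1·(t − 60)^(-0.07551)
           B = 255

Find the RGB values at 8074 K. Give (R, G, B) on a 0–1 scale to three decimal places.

t = 8074/100 = 80.74; the t > 66 branch applies.
R = 329.7·(80.74 − 60)^(-0.1332) = 329.7·20.74^(-0.1332) = 329.7·0.66773 = 220.151.
G = 288.1·(80.74 − 60)^(-0.07551) = 288.1·20.74^(-0.07551) = 288.1·0.79537 = 229.145.
B = 255 by definition for t > 66.
Dividing each by 255: (0.8633, 0.8986, 1.0000) → (0.863, 0.899, 1.000).

(0.863, 0.899, 1.000)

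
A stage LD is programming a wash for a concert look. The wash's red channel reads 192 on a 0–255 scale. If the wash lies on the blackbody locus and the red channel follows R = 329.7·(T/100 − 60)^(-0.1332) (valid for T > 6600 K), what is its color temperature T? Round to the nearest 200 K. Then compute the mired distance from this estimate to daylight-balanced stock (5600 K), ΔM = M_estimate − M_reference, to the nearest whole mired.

-94 mireds

(t − 60)^(-0.1332) = 192/329.7 = 0.58235.
t − 60 = 0.58235^(1/-0.1332) = 0.58235^(-7.508) = 57.929, so t = 117.929.
T = 100·t = 11793 K → 11800 K to the nearest 200 K.
M_estimate = 10⁶/11800 = 84.75; M_reference = 10⁶/5600 = 178.57.
ΔM = 84.75 − 178.57 = -93.83 → -94 mireds.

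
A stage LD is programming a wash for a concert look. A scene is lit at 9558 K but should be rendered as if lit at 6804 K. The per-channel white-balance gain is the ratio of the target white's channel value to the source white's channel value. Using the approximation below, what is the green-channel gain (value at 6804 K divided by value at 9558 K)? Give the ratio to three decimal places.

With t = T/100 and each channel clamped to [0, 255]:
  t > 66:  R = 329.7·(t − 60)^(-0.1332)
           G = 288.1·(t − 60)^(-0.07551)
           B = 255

1.119

At 9558 K (t = 95.58):
  G = 288.1·(95.58 − 60)^(-0.07551) = 288.1·35.58^(-0.07551) = 288.1·0.76360 = 219.994.
At 6804 K (t = 68.04):
  G = 288.1·(68.04 − 60)^(-0.07551) = 288.1·8.04^(-0.07551) = 288.1·0.85437 = 246.143.
Gain = 246.143 / 219.994 = 1.1189 → 1.119.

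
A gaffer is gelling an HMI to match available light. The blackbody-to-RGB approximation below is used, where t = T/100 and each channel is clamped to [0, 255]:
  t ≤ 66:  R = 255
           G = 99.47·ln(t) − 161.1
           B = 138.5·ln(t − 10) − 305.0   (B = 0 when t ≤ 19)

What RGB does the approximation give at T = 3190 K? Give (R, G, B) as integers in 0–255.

(255, 183, 122)

t = 3190/100 = 31.9; the t ≤ 66 branch applies.
R = 255 by definition for t ≤ 66.
G = 99.47·ln 31.9 − 161.1 = 99.47·3.4626 − 161.1 = 183.325.
B = 138.5·ln(31.9 − 10) − 305.0 = 138.5·ln 21.9 − 305.0 = 138.5·3.0865 − 305.0 = 122.478.
Rounded: (255, 183, 122).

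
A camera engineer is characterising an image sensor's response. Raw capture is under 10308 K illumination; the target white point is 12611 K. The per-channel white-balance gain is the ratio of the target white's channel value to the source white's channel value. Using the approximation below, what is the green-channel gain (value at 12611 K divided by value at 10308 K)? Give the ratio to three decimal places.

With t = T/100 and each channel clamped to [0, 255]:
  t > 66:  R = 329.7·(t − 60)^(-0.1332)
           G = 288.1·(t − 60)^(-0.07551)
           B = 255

0.968

At 10308 K (t = 103.08):
  G = 288.1·(103.08 − 60)^(-0.07551) = 288.1·43.08^(-0.07551) = 288.1·0.75265 = 216.840.
At 12611 K (t = 126.11):
  G = 288.1·(126.11 − 60)^(-0.07551) = 288.1·66.11^(-0.07551) = 288.1·0.72870 = 209.940.
Gain = 209.940 / 216.840 = 0.9682 → 0.968.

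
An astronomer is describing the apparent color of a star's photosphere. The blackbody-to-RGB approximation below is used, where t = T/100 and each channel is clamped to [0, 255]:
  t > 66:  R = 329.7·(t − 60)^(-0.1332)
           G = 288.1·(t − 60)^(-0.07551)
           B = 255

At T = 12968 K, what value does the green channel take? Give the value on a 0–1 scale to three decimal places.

t = 12968/100 = 129.68; the t > 66 branch applies.
G = 288.1·(129.68 − 60)^(-0.07551) = 288.1·69.68^(-0.07551) = 288.1·0.72582 = 209.108.
On a 0–1 scale: 209.108/255 = 0.8200 → 0.820.

0.820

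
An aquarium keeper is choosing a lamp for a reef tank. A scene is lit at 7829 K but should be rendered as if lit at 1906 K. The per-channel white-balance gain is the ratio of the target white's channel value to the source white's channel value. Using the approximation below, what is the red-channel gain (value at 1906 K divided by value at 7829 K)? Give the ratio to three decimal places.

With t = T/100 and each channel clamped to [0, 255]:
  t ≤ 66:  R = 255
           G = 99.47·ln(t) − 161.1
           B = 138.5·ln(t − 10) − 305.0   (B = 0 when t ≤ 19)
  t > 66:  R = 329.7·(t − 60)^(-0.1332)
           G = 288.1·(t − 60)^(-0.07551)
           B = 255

At 7829 K (t = 78.29):
  R = 329.7·(78.29 − 60)^(-0.1332) = 329.7·18.29^(-0.1332) = 329.7·0.67901 = 223.868.
At 1906 K (t = 19.06):
  R = 255 by definition for t ≤ 66.
Gain = 255.000 / 223.868 = 1.1391 → 1.139.

1.139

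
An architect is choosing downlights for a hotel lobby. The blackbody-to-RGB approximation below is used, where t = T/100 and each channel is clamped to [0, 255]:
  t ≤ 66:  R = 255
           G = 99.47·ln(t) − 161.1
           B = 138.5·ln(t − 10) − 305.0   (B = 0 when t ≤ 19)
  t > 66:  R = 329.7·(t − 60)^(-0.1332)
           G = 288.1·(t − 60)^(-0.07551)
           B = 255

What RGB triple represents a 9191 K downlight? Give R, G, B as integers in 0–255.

t = 9191/100 = 91.91; the t > 66 branch applies.
R = 329.7·(91.91 − 60)^(-0.1332) = 329.7·31.91^(-0.1332) = 329.7·0.63049 = 207.872.
G = 288.1·(91.91 − 60)^(-0.07551) = 288.1·31.91^(-0.07551) = 288.1·0.76991 = 221.810.
B = 255 by definition for t > 66.
Rounded: (208, 222, 255).

R=208, G=222, B=255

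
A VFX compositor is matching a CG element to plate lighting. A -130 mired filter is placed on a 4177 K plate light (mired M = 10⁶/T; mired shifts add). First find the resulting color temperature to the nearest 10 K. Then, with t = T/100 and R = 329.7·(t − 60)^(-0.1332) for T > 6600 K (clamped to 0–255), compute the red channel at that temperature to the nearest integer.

M_in = 10⁶/4177 = 239.41; M_out = 239.41 + (-130) = 109.41.
T_out = 10⁶/109.41 = 9140.2 K → 9140 K; t = 91.4.
R = 329.7·(91.4 − 60)^(-0.1332) = 329.7·31.4^(-0.1332) = 329.7·0.63184 = 208.319.
Rounded: 208.

208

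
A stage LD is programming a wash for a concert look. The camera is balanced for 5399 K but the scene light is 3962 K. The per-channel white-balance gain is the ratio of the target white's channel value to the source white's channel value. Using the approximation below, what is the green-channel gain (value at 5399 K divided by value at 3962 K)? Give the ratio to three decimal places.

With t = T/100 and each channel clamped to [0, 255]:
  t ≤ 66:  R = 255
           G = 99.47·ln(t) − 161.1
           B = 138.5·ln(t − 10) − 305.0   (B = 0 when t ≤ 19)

1.150

At 3962 K (t = 39.62):
  G = 99.47·ln 39.62 − 161.1 = 99.47·3.6793 − 161.1 = 204.883.
At 5399 K (t = 53.99):
  G = 99.47·ln 53.99 − 161.1 = 99.47·3.9888 − 161.1 = 235.666.
Gain = 235.666 / 204.883 = 1.1502 → 1.150.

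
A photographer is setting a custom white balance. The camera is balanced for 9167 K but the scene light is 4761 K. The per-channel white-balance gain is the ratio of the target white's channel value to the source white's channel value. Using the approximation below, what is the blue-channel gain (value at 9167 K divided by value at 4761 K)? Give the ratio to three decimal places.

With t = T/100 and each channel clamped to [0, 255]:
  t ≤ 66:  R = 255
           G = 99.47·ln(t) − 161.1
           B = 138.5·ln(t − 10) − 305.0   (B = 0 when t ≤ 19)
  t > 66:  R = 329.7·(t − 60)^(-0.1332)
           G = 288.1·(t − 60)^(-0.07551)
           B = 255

At 4761 K (t = 47.61):
  B = 138.5·ln(47.61 − 10) − 305.0 = 138.5·ln 37.61 − 305.0 = 138.5·3.6273 − 305.0 = 197.377.
At 9167 K (t = 91.67):
  B = 255 by definition for t > 66.
Gain = 255.000 / 197.377 = 1.2919 → 1.292.

1.292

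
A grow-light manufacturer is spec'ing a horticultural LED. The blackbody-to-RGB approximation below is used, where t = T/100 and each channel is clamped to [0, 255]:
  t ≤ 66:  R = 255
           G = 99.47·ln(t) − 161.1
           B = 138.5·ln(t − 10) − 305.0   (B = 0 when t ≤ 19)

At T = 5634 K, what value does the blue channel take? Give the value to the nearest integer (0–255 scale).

t = 5634/100 = 56.34; the t ≤ 66 branch applies.
B = 138.5·ln(56.34 − 10) − 305.0 = 138.5·ln 46.34 − 305.0 = 138.5·3.8360 − 305.0 = 226.287.
Rounded: 226.

226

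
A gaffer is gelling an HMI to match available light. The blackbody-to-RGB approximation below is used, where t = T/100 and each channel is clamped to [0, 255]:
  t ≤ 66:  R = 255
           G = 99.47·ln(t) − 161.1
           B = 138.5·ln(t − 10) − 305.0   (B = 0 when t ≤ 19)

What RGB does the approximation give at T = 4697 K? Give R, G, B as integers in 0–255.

R=255, G=222, B=195

t = 4697/100 = 46.97; the t ≤ 66 branch applies.
R = 255 by definition for t ≤ 66.
G = 99.47·ln 46.97 − 161.1 = 99.47·3.8495 − 161.1 = 221.811.
B = 138.5·ln(46.97 − 10) − 305.0 = 138.5·ln 36.97 − 305.0 = 138.5·3.6101 − 305.0 = 195.000.
Rounded: (255, 222, 195).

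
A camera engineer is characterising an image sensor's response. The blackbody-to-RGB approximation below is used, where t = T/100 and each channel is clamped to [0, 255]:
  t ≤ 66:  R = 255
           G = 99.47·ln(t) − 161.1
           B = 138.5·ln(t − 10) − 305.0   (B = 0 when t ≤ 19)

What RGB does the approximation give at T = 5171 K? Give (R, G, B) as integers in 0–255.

(255, 231, 212)

t = 5171/100 = 51.71; the t ≤ 66 branch applies.
R = 255 by definition for t ≤ 66.
G = 99.47·ln 51.71 − 161.1 = 99.47·3.9457 − 161.1 = 231.374.
B = 138.5·ln(51.71 − 10) − 305.0 = 138.5·ln 41.71 − 305.0 = 138.5·3.7307 − 305.0 = 211.708.
Rounded: (255, 231, 212).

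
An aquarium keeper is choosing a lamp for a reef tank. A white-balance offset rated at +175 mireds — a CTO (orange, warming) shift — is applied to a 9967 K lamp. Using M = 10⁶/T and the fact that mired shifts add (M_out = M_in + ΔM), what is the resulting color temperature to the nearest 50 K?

3650 K

M_in = 10⁶/9967 = 100.33 mireds.
M_out = 100.33 + (+175) = 275.33 mireds.
T_out = 10⁶/275.33 = 3632.0 K → 3650 K.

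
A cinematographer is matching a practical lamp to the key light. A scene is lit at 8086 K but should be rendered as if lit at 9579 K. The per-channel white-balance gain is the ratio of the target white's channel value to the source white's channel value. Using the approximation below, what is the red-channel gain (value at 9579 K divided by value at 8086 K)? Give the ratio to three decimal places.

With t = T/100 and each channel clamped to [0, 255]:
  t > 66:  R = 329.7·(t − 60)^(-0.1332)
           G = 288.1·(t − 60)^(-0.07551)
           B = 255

At 8086 K (t = 80.86):
  R = 329.7·(80.86 − 60)^(-0.1332) = 329.7·20.86^(-0.1332) = 329.7·0.66722 = 219.982.
At 9579 K (t = 95.79):
  R = 329.7·(95.79 − 60)^(-0.1332) = 329.7·35.79^(-0.1332) = 329.7·0.62092 = 204.719.
Gain = 204.719 / 219.982 = 0.9306 → 0.931.

0.931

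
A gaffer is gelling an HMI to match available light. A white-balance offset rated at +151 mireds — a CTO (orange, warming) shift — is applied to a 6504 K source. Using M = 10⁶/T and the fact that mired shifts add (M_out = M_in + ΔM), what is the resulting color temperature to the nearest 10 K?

3280 K

M_in = 10⁶/6504 = 153.75 mireds.
M_out = 153.75 + (+151) = 304.75 mireds.
T_out = 10⁶/304.75 = 3281.4 K → 3280 K.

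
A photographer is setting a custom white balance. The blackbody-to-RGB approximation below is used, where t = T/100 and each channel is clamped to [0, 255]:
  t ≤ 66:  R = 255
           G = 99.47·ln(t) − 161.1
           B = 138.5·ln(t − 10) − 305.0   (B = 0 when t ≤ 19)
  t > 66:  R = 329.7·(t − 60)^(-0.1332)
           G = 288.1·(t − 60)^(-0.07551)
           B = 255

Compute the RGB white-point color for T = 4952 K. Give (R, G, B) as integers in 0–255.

t = 4952/100 = 49.52; the t ≤ 66 branch applies.
R = 255 by definition for t ≤ 66.
G = 99.47·ln 49.52 − 161.1 = 99.47·3.9024 − 161.1 = 227.069.
B = 138.5·ln(49.52 − 10) − 305.0 = 138.5·ln 39.52 − 305.0 = 138.5·3.6768 − 305.0 = 204.238.
Rounded: (255, 227, 204).

(255, 227, 204)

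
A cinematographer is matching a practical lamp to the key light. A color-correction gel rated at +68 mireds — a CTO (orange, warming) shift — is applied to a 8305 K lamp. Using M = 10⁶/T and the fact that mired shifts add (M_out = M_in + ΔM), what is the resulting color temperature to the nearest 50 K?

M_in = 10⁶/8305 = 120.41 mireds.
M_out = 120.41 + (+68) = 188.41 mireds.
T_out = 10⁶/188.41 = 5307.6 K → 5300 K.

5300 K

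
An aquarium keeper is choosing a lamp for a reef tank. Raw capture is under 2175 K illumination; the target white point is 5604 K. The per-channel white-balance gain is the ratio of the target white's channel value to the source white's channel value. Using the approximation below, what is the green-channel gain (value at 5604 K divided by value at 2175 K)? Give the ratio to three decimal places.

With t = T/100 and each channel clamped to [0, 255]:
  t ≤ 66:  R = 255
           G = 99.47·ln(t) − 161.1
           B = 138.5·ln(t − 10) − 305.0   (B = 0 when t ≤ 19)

At 2175 K (t = 21.75):
  G = 99.47·ln 21.75 − 161.1 = 99.47·3.0796 − 161.1 = 145.229.
At 5604 K (t = 56.04):
  G = 99.47·ln 56.04 − 161.1 = 99.47·4.0261 − 161.1 = 239.373.
Gain = 239.373 / 145.229 = 1.6482 → 1.648.

1.648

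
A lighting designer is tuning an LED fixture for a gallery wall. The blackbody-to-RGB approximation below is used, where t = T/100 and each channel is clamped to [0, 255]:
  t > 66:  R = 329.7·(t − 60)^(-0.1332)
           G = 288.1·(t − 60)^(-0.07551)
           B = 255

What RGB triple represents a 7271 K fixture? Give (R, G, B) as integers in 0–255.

t = 7271/100 = 72.71; the t > 66 branch applies.
R = 329.7·(72.71 − 60)^(-0.1332) = 329.7·12.71^(-0.1332) = 329.7·0.71273 = 234.989.
G = 288.1·(72.71 − 60)^(-0.07551) = 288.1·12.71^(-0.07551) = 288.1·0.82533 = 237.777.
B = 255 by definition for t > 66.
Rounded: (235, 238, 255).

(235, 238, 255)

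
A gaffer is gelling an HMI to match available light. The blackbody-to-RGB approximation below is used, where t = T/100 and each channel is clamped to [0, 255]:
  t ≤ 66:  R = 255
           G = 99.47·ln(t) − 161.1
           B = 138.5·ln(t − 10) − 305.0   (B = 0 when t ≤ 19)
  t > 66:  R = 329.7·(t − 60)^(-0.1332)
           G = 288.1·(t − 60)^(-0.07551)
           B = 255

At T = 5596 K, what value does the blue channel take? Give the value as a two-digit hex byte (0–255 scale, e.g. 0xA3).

t = 5596/100 = 55.96; the t ≤ 66 branch applies.
B = 138.5·ln(55.96 − 10) − 305.0 = 138.5·ln 45.96 − 305.0 = 138.5·3.8278 − 305.0 = 225.146.
Rounded: 225; in hex, 0xE1.

0xE1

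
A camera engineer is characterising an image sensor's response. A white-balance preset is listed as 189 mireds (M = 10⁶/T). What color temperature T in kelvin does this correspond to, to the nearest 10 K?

5290 K

T = 10⁶ / 189 = 5291.01 K → 5290 K.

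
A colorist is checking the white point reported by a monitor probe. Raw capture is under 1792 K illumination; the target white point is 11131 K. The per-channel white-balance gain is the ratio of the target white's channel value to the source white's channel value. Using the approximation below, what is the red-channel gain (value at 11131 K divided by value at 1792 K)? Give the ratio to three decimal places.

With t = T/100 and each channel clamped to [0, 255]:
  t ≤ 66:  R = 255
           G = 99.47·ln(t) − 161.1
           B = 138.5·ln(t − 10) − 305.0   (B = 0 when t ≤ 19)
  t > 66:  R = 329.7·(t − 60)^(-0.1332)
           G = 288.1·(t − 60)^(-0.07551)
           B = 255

At 1792 K (t = 17.92):
  R = 255 by definition for t ≤ 66.
At 11131 K (t = 111.31):
  R = 329.7·(111.31 − 60)^(-0.1332) = 329.7·51.31^(-0.1332) = 329.7·0.59184 = 195.128.
Gain = 195.128 / 255.000 = 0.7652 → 0.765.

0.765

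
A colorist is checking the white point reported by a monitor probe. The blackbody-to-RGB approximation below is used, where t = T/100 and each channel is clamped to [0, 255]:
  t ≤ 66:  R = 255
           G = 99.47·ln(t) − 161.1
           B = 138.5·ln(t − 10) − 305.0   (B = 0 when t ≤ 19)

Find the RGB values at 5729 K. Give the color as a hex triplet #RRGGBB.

#FFF2E5

t = 5729/100 = 57.29; the t ≤ 66 branch applies.
R = 255 by definition for t ≤ 66.
G = 99.47·ln 57.29 − 161.1 = 99.47·4.0481 − 161.1 = 241.567.
B = 138.5·ln(57.29 − 10) − 305.0 = 138.5·ln 47.29 − 305.0 = 138.5·3.8563 − 305.0 = 229.097.
Rounded: (255, 242, 229).
In hex: #FFF2E5.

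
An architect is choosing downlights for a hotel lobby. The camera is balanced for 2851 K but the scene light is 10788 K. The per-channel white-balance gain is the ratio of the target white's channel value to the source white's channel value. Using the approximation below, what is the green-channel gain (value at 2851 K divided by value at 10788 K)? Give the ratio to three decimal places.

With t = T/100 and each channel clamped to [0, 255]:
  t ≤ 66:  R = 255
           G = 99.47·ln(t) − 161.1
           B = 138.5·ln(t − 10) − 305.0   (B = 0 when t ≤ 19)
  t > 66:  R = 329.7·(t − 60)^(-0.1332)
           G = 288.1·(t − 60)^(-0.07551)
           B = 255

0.800

At 10788 K (t = 107.88):
  G = 288.1·(107.88 − 60)^(-0.07551) = 288.1·47.88^(-0.07551) = 288.1·0.74667 = 215.117.
At 2851 K (t = 28.51):
  G = 99.47·ln 28.51 − 161.1 = 99.47·3.3503 − 161.1 = 172.150.
Gain = 172.150 / 215.117 = 0.8003 → 0.800.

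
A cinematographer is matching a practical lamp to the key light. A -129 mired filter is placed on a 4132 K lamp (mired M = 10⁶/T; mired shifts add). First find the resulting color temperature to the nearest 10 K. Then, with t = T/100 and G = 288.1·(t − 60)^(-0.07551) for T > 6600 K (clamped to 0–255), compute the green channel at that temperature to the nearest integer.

224

M_in = 10⁶/4132 = 242.01; M_out = 242.01 + (-129) = 113.01.
T_out = 10⁶/113.01 = 8848.5 K → 8850 K; t = 88.5.
G = 288.1·(88.5 − 60)^(-0.07551) = 288.1·28.5^(-0.07551) = 288.1·0.77651 = 223.711.
Rounded: 224.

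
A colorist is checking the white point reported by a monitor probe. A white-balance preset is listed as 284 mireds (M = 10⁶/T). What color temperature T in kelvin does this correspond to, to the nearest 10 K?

3520 K

T = 10⁶ / 284 = 3521.13 K → 3520 K.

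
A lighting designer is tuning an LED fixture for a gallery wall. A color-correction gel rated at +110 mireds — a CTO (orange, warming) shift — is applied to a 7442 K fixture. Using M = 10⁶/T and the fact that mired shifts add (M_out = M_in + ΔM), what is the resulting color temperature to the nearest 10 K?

M_in = 10⁶/7442 = 134.37 mireds.
M_out = 134.37 + (+110) = 244.37 mireds.
T_out = 10⁶/244.37 = 4092.1 K → 4090 K.

4090 K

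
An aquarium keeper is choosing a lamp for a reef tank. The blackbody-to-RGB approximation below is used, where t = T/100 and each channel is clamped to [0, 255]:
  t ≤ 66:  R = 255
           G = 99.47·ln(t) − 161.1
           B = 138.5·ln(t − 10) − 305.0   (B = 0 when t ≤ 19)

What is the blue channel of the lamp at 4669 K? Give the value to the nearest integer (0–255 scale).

t = 4669/100 = 46.69; the t ≤ 66 branch applies.
B = 138.5·ln(46.69 − 10) − 305.0 = 138.5·ln 36.69 − 305.0 = 138.5·3.6025 − 305.0 = 193.947.
Rounded: 194.

194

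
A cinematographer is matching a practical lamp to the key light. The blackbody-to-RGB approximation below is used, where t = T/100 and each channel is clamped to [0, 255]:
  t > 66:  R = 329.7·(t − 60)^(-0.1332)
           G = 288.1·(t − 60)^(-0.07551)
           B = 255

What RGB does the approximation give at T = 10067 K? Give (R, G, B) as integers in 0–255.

(201, 218, 255)

t = 10067/100 = 100.67; the t > 66 branch applies.
R = 329.7·(100.67 − 60)^(-0.1332) = 329.7·40.67^(-0.1332) = 329.7·0.61044 = 201.263.
G = 288.1·(100.67 − 60)^(-0.07551) = 288.1·40.67^(-0.07551) = 288.1·0.75593 = 217.784.
B = 255 by definition for t > 66.
Rounded: (201, 218, 255).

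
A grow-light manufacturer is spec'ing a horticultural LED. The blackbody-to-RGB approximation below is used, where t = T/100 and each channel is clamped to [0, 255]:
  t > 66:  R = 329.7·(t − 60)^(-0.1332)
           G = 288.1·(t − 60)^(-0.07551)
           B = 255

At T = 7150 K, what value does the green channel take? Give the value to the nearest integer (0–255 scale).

240

t = 7150/100 = 71.5; the t > 66 branch applies.
G = 288.1·(71.5 − 60)^(-0.07551) = 288.1·11.5^(-0.07551) = 288.1·0.83159 = 239.580.
Rounded: 240.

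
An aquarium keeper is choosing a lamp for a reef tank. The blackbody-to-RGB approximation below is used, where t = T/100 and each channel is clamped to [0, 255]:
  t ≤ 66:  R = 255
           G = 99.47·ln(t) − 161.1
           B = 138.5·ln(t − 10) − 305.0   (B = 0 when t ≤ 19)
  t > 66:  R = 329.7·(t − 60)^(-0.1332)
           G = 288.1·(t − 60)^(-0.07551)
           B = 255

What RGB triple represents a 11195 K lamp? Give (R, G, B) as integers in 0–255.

t = 11195/100 = 111.95; the t > 66 branch applies.
R = 329.7·(111.95 − 60)^(-0.1332) = 329.7·51.95^(-0.1332) = 329.7·0.59086 = 194.806.
G = 288.1·(111.95 − 60)^(-0.07551) = 288.1·51.95^(-0.07551) = 288.1·0.74209 = 213.796.
B = 255 by definition for t > 66.
Rounded: (195, 214, 255).

(195, 214, 255)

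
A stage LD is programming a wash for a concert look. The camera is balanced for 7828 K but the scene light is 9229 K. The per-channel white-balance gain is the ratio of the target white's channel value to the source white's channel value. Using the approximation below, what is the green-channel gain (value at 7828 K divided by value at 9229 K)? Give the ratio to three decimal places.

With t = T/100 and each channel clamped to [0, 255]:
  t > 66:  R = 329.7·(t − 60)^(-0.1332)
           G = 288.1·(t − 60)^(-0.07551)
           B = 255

1.044

At 9229 K (t = 92.29):
  G = 288.1·(92.29 − 60)^(-0.07551) = 288.1·32.29^(-0.07551) = 288.1·0.76922 = 221.612.
At 7828 K (t = 78.28):
  G = 288.1·(78.28 − 60)^(-0.07551) = 288.1·18.28^(-0.07551) = 288.1·0.80299 = 231.340.
Gain = 231.340 / 221.612 = 1.0439 → 1.044.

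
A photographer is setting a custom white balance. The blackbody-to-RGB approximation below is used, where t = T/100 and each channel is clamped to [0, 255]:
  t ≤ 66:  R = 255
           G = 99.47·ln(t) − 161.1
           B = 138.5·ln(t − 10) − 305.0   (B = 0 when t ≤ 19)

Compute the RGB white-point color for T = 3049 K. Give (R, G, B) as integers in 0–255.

t = 3049/100 = 30.49; the t ≤ 66 branch applies.
R = 255 by definition for t ≤ 66.
G = 99.47·ln 30.49 − 161.1 = 99.47·3.4174 − 161.1 = 178.829.
B = 138.5·ln(30.49 − 10) − 305.0 = 138.5·ln 20.49 − 305.0 = 138.5·3.0199 − 305.0 = 113.261.
Rounded: (255, 179, 113).

(255, 179, 113)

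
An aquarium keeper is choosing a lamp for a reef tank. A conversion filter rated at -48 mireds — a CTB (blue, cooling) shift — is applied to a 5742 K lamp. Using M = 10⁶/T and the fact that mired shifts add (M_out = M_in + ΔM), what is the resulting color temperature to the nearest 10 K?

7930 K

M_in = 10⁶/5742 = 174.16 mireds.
M_out = 174.16 + (-48) = 126.16 mireds.
T_out = 10⁶/126.16 = 7926.7 K → 7930 K.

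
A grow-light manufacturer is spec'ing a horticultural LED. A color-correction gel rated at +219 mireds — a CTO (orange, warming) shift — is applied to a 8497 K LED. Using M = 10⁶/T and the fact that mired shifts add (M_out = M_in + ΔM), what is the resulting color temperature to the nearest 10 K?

2970 K

M_in = 10⁶/8497 = 117.69 mireds.
M_out = 117.69 + (+219) = 336.69 mireds.
T_out = 10⁶/336.69 = 2970.1 K → 2970 K.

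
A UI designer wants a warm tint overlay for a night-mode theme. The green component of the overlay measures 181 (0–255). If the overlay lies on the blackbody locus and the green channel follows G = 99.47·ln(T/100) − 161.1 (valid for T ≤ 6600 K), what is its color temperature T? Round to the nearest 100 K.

3100 K

ln t = (181 + 161.1) / 99.47 = 3.4392.
t = e^3.4392 = 31.163.
T = 100·t = 3116 K → 3100 K to the nearest 100 K.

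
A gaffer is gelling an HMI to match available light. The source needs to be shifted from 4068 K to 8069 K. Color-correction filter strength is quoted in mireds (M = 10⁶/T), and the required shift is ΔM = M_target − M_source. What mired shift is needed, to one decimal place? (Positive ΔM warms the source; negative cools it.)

-121.9 mireds

M_source = 10⁶/4068 = 245.821; M_target = 10⁶/8069 = 123.931.
ΔM = 123.931 − 245.821 = -121.890 → -121.9 mireds, a cooling shift.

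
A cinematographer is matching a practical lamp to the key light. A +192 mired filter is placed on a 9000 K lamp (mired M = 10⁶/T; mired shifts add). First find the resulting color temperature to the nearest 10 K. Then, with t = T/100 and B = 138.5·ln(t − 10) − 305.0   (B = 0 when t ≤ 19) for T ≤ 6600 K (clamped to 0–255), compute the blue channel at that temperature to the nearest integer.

M_in = 10⁶/9000 = 111.11; M_out = 111.11 + (+192) = 303.11.
T_out = 10⁶/303.11 = 3299.1 K → 3300 K; t = 33.
B = 138.5·ln(33 − 10) − 305.0 = 138.5·ln 23 − 305.0 = 138.5·3.1355 − 305.0 = 129.266.
Rounded: 129.

129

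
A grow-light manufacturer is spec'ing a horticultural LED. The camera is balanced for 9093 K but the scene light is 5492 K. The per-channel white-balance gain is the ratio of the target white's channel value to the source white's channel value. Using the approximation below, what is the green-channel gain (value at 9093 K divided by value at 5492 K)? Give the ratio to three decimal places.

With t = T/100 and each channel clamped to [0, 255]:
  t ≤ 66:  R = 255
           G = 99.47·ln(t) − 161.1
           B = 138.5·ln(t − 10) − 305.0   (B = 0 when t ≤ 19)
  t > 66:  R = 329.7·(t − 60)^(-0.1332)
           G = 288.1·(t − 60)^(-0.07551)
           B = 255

0.937

At 5492 K (t = 54.92):
  G = 99.47·ln 54.92 − 161.1 = 99.47·4.0059 − 161.1 = 237.365.
At 9093 K (t = 90.93):
  G = 288.1·(90.93 − 60)^(-0.07551) = 288.1·30.93^(-0.07551) = 288.1·0.77172 = 222.333.
Gain = 222.333 / 237.365 = 0.9367 → 0.937.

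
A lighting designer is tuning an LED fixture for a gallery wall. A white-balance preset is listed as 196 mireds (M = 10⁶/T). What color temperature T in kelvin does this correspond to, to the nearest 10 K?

5100 K

T = 10⁶ / 196 = 5102.04 K → 5100 K.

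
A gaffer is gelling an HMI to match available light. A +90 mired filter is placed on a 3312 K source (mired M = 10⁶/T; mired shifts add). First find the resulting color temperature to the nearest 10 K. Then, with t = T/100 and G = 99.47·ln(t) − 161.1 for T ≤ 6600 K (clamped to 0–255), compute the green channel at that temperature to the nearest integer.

161

M_in = 10⁶/3312 = 301.93; M_out = 301.93 + (+90) = 391.93.
T_out = 10⁶/391.93 = 2551.5 K → 2550 K; t = 25.5.
G = 99.47·ln 25.5 − 161.1 = 99.47·3.2387 − 161.1 = 161.051.
Rounded: 161.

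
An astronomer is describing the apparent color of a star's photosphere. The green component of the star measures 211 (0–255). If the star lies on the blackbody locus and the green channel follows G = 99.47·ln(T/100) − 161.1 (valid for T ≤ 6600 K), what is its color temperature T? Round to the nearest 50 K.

4200 K

ln t = (211 + 161.1) / 99.47 = 3.7408.
t = e^3.7408 = 42.133.
T = 100·t = 4213 K → 4200 K to the nearest 50 K.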